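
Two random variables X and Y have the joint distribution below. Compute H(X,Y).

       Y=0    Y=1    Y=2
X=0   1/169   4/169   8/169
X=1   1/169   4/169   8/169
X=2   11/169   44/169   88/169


H(X,Y) = -Σ p(x,y) log₂ p(x,y)
  p(0,0)=1/169: -0.0059 × log₂(0.0059) = 0.0438
  p(0,1)=4/169: -0.0237 × log₂(0.0237) = 0.1278
  p(0,2)=8/169: -0.0473 × log₂(0.0473) = 0.2083
  p(1,0)=1/169: -0.0059 × log₂(0.0059) = 0.0438
  p(1,1)=4/169: -0.0237 × log₂(0.0237) = 0.1278
  p(1,2)=8/169: -0.0473 × log₂(0.0473) = 0.2083
  p(2,0)=11/169: -0.0651 × log₂(0.0651) = 0.2565
  p(2,1)=44/169: -0.2604 × log₂(0.2604) = 0.5055
  p(2,2)=88/169: -0.5207 × log₂(0.5207) = 0.4902
H(X,Y) = 2.0121 bits


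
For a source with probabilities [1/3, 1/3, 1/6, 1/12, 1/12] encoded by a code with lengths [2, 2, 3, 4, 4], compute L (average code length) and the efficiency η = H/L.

Average length L = Σ p_i × l_i = 2.5000 bits
Entropy H = 2.0850 bits
Efficiency η = H/L × 100% = 83.40%


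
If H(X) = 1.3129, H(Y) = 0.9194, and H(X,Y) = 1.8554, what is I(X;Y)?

I(X;Y) = H(X) + H(Y) - H(X,Y)
I(X;Y) = 1.3129 + 0.9194 - 1.8554 = 0.3769 bits


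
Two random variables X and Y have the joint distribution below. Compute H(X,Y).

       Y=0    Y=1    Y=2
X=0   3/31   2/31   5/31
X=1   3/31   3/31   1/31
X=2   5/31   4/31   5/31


H(X,Y) = -Σ p(x,y) log₂ p(x,y)
  p(0,0)=3/31: -0.0968 × log₂(0.0968) = 0.3261
  p(0,1)=2/31: -0.0645 × log₂(0.0645) = 0.2551
  p(0,2)=5/31: -0.1613 × log₂(0.1613) = 0.4246
  p(1,0)=3/31: -0.0968 × log₂(0.0968) = 0.3261
  p(1,1)=3/31: -0.0968 × log₂(0.0968) = 0.3261
  p(1,2)=1/31: -0.0323 × log₂(0.0323) = 0.1598
  p(2,0)=5/31: -0.1613 × log₂(0.1613) = 0.4246
  p(2,1)=4/31: -0.1290 × log₂(0.1290) = 0.3812
  p(2,2)=5/31: -0.1613 × log₂(0.1613) = 0.4246
H(X,Y) = 3.0480 bits


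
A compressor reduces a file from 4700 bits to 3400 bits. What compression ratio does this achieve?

Compression ratio = Original / Compressed
= 4700 / 3400 = 1.38:1


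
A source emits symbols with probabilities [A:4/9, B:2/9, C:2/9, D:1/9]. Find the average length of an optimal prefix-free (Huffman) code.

Huffman tree construction:
Combine smallest probabilities repeatedly
Resulting codes:
  A: 0 (length 1)
  B: 111 (length 3)
  C: 10 (length 2)
  D: 110 (length 3)
Average length = Σ p(s) × length(s) = 1.8889 bits


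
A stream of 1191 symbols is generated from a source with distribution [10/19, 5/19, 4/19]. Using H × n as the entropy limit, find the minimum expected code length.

Entropy H = 1.4675 bits/symbol
Minimum bits = H × n = 1.4675 × 1191
= 1747.74 bits


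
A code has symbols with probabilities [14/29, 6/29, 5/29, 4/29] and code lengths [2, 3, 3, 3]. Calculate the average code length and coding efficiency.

Average length L = Σ p_i × l_i = 2.5172 bits
Entropy H = 1.8089 bits
Efficiency η = H/L × 100% = 71.86%


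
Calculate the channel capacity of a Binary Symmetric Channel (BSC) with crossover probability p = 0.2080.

For BSC with error probability p:
C = 1 - H(p) where H(p) is binary entropy
H(0.2080) = -0.2080 × log₂(0.2080) - 0.7920 × log₂(0.7920)
H(p) = 0.7376
C = 1 - 0.7376 = 0.2624 bits/use


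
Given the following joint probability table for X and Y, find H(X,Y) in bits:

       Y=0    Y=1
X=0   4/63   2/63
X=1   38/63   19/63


H(X,Y) = -Σ p(x,y) log₂ p(x,y)
  p(0,0)=4/63: -0.0635 × log₂(0.0635) = 0.2525
  p(0,1)=2/63: -0.0317 × log₂(0.0317) = 0.1580
  p(1,0)=38/63: -0.6032 × log₂(0.6032) = 0.4399
  p(1,1)=19/63: -0.3016 × log₂(0.3016) = 0.5216
H(X,Y) = 1.3720 bits


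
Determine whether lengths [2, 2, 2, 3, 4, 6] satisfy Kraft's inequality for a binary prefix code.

Kraft inequality: Σ 2^(-l_i) ≤ 1 for prefix-free code
Calculating: 2^(-2) + 2^(-2) + 2^(-2) + 2^(-3) + 2^(-4) + 2^(-6)
= 0.25 + 0.25 + 0.25 + 0.125 + 0.0625 + 0.015625
= 0.9531
Since 0.9531 ≤ 1, prefix-free code exists


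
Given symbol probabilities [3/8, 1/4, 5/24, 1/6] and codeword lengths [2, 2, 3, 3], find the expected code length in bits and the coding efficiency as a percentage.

Average length L = Σ p_i × l_i = 2.3750 bits
Entropy H = 1.9329 bits
Efficiency η = H/L × 100% = 81.39%


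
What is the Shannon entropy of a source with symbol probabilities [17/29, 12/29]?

H(X) = -Σ p(x) log₂ p(x)
  -17/29 × log₂(17/29) = 0.4517
  -12/29 × log₂(12/29) = 0.5268
H(X) = 0.9784 bits


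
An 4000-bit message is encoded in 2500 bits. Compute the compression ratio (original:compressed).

Compression ratio = Original / Compressed
= 4000 / 2500 = 1.60:1


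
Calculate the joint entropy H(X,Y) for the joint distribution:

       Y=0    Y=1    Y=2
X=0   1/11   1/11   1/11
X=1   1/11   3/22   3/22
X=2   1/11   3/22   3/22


H(X,Y) = -Σ p(x,y) log₂ p(x,y)
  p(0,0)=1/11: -0.0909 × log₂(0.0909) = 0.3145
  p(0,1)=1/11: -0.0909 × log₂(0.0909) = 0.3145
  p(0,2)=1/11: -0.0909 × log₂(0.0909) = 0.3145
  p(1,0)=1/11: -0.0909 × log₂(0.0909) = 0.3145
  p(1,1)=3/22: -0.1364 × log₂(0.1364) = 0.3920
  p(1,2)=3/22: -0.1364 × log₂(0.1364) = 0.3920
  p(2,0)=1/11: -0.0909 × log₂(0.0909) = 0.3145
  p(2,1)=3/22: -0.1364 × log₂(0.1364) = 0.3920
  p(2,2)=3/22: -0.1364 × log₂(0.1364) = 0.3920
H(X,Y) = 3.1404 bits


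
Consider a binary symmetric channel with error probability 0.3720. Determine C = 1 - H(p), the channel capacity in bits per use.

For BSC with error probability p:
C = 1 - H(p) where H(p) is binary entropy
H(0.3720) = -0.3720 × log₂(0.3720) - 0.6280 × log₂(0.6280)
H(p) = 0.9522
C = 1 - 0.9522 = 0.0478 bits/use


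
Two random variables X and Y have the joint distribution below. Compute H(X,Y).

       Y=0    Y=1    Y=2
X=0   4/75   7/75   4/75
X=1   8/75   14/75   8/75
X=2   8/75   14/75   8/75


H(X,Y) = -Σ p(x,y) log₂ p(x,y)
  p(0,0)=4/75: -0.0533 × log₂(0.0533) = 0.2255
  p(0,1)=7/75: -0.0933 × log₂(0.0933) = 0.3193
  p(0,2)=4/75: -0.0533 × log₂(0.0533) = 0.2255
  p(1,0)=8/75: -0.1067 × log₂(0.1067) = 0.3444
  p(1,1)=14/75: -0.1867 × log₂(0.1867) = 0.4520
  p(1,2)=8/75: -0.1067 × log₂(0.1067) = 0.3444
  p(2,0)=8/75: -0.1067 × log₂(0.1067) = 0.3444
  p(2,1)=14/75: -0.1867 × log₂(0.1867) = 0.4520
  p(2,2)=8/75: -0.1067 × log₂(0.1067) = 0.3444
H(X,Y) = 3.0521 bits


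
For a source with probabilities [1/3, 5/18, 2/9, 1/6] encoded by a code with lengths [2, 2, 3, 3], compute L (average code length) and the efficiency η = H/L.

Average length L = Σ p_i × l_i = 2.3889 bits
Entropy H = 1.9547 bits
Efficiency η = H/L × 100% = 81.82%


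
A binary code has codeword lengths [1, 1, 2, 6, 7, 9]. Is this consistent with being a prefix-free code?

Kraft inequality: Σ 2^(-l_i) ≤ 1 for prefix-free code
Calculating: 2^(-1) + 2^(-1) + 2^(-2) + 2^(-6) + 2^(-7) + 2^(-9)
= 0.5 + 0.5 + 0.25 + 0.015625 + 0.0078125 + 0.001953125
= 1.2754
Since 1.2754 > 1, prefix-free code does not exist


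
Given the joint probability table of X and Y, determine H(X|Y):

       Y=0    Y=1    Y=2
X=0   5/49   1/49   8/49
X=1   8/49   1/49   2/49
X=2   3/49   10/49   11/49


H(X|Y) = Σ_y p(y) H(X|Y=y)
  p(Y=0) = 16/49, H(X|Y=0) = 1.4772
  p(Y=1) = 12/49, H(X|Y=1) = 0.8167
  p(Y=2) = 3/7, H(X|Y=2) = 1.3421
H(X|Y) = 0.3265×1.4772 + 0.2449×0.8167 + 0.4286×1.3421 = 1.2576 bits


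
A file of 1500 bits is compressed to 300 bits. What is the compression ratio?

Compression ratio = Original / Compressed
= 1500 / 300 = 5.00:1


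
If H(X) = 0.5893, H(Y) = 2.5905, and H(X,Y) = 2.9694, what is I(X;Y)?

I(X;Y) = H(X) + H(Y) - H(X,Y)
I(X;Y) = 0.5893 + 2.5905 - 2.9694 = 0.2104 bits


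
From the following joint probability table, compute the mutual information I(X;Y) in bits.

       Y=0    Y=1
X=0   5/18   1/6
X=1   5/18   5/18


H(X) = 0.9911, H(Y) = 0.9911, H(X,Y) = 1.9708
I(X;Y) = H(X) + H(Y) - H(X,Y) = 0.0113 bits


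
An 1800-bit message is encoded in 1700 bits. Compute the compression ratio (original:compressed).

Compression ratio = Original / Compressed
= 1800 / 1700 = 1.06:1


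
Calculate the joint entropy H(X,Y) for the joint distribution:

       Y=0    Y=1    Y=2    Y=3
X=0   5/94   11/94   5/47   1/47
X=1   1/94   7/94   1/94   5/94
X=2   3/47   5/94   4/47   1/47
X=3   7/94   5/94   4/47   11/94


H(X,Y) = -Σ p(x,y) log₂ p(x,y)
  p(0,0)=5/94: -0.0532 × log₂(0.0532) = 0.2251
  p(0,1)=11/94: -0.1170 × log₂(0.1170) = 0.3622
  p(0,2)=5/47: -0.1064 × log₂(0.1064) = 0.3439
  p(0,3)=1/47: -0.0213 × log₂(0.0213) = 0.1182
  p(1,0)=1/94: -0.0106 × log₂(0.0106) = 0.0697
  p(1,1)=7/94: -0.0745 × log₂(0.0745) = 0.2790
  p(1,2)=1/94: -0.0106 × log₂(0.0106) = 0.0697
  p(1,3)=5/94: -0.0532 × log₂(0.0532) = 0.2251
  p(2,0)=3/47: -0.0638 × log₂(0.0638) = 0.2534
  p(2,1)=5/94: -0.0532 × log₂(0.0532) = 0.2251
  p(2,2)=4/47: -0.0851 × log₂(0.0851) = 0.3025
  p(2,3)=1/47: -0.0213 × log₂(0.0213) = 0.1182
  p(3,0)=7/94: -0.0745 × log₂(0.0745) = 0.2790
  p(3,1)=5/94: -0.0532 × log₂(0.0532) = 0.2251
  p(3,2)=4/47: -0.0851 × log₂(0.0851) = 0.3025
  p(3,3)=11/94: -0.1170 × log₂(0.1170) = 0.3622
H(X,Y) = 3.7612 bits


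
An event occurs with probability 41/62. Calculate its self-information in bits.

Information content I(x) = -log₂(p(x))
I = -log₂(41/62) = -log₂(0.6613)
I = 0.5966 bits


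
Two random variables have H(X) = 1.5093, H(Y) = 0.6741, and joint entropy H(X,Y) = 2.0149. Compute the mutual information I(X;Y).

I(X;Y) = H(X) + H(Y) - H(X,Y)
I(X;Y) = 1.5093 + 0.6741 - 2.0149 = 0.1685 bits


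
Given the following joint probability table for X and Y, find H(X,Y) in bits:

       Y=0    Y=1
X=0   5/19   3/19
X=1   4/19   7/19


H(X,Y) = -Σ p(x,y) log₂ p(x,y)
  p(0,0)=5/19: -0.2632 × log₂(0.2632) = 0.5068
  p(0,1)=3/19: -0.1579 × log₂(0.1579) = 0.4205
  p(1,0)=4/19: -0.2105 × log₂(0.2105) = 0.4732
  p(1,1)=7/19: -0.3684 × log₂(0.3684) = 0.5307
H(X,Y) = 1.9313 bits


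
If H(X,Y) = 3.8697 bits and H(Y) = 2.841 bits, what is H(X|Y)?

Chain rule: H(X,Y) = H(X|Y) + H(Y)
H(X|Y) = H(X,Y) - H(Y) = 3.8697 - 2.841 = 1.0287 bits


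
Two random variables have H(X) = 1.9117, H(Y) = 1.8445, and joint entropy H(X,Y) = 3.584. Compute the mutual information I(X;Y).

I(X;Y) = H(X) + H(Y) - H(X,Y)
I(X;Y) = 1.9117 + 1.8445 - 3.584 = 0.1722 bits


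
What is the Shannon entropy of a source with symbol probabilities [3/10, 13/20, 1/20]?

H(X) = -Σ p(x) log₂ p(x)
  -3/10 × log₂(3/10) = 0.5211
  -13/20 × log₂(13/20) = 0.4040
  -1/20 × log₂(1/20) = 0.2161
H(X) = 1.1412 bits


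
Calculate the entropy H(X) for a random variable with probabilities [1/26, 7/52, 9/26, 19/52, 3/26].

H(X) = -Σ p(x) log₂ p(x)
  -1/26 × log₂(1/26) = 0.1808
  -7/52 × log₂(7/52) = 0.3895
  -9/26 × log₂(9/26) = 0.5298
  -19/52 × log₂(19/52) = 0.5307
  -3/26 × log₂(3/26) = 0.3595
H(X) = 1.9902 bits


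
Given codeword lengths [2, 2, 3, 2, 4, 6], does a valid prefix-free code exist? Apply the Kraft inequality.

Kraft inequality: Σ 2^(-l_i) ≤ 1 for prefix-free code
Calculating: 2^(-2) + 2^(-2) + 2^(-3) + 2^(-2) + 2^(-4) + 2^(-6)
= 0.25 + 0.25 + 0.125 + 0.25 + 0.0625 + 0.015625
= 0.9531
Since 0.9531 ≤ 1, prefix-free code exists


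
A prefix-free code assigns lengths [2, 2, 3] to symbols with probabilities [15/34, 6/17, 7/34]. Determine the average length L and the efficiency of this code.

Average length L = Σ p_i × l_i = 2.2059 bits
Entropy H = 1.5206 bits
Efficiency η = H/L × 100% = 68.93%


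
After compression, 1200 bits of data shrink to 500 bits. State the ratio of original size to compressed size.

Compression ratio = Original / Compressed
= 1200 / 500 = 2.40:1


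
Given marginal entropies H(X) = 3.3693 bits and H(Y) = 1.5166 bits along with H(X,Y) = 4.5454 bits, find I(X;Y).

I(X;Y) = H(X) + H(Y) - H(X,Y)
I(X;Y) = 3.3693 + 1.5166 - 4.5454 = 0.3405 bits


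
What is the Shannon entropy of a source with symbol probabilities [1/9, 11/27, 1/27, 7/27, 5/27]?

H(X) = -Σ p(x) log₂ p(x)
  -1/9 × log₂(1/9) = 0.3522
  -11/27 × log₂(11/27) = 0.5278
  -1/27 × log₂(1/27) = 0.1761
  -7/27 × log₂(7/27) = 0.5049
  -5/27 × log₂(5/27) = 0.4505
H(X) = 2.0116 bits


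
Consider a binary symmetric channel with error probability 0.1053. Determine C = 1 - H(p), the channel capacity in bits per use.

For BSC with error probability p:
C = 1 - H(p) where H(p) is binary entropy
H(0.1053) = -0.1053 × log₂(0.1053) - 0.8947 × log₂(0.8947)
H(p) = 0.4856
C = 1 - 0.4856 = 0.5144 bits/use


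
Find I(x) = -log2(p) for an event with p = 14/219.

Information content I(x) = -log₂(p(x))
I = -log₂(14/219) = -log₂(0.0639)
I = 3.9674 bits


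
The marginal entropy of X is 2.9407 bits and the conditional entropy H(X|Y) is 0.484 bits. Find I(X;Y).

I(X;Y) = H(X) - H(X|Y)
I(X;Y) = 2.9407 - 0.484 = 2.4567 bits


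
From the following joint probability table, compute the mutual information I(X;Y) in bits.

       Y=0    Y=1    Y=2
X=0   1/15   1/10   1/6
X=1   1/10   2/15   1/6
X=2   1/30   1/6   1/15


H(X) = 1.5656, H(Y) = 1.5219, H(X,Y) = 3.0289
I(X;Y) = H(X) + H(Y) - H(X,Y) = 0.0586 bits


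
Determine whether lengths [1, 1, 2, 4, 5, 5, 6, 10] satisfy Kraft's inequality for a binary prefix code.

Kraft inequality: Σ 2^(-l_i) ≤ 1 for prefix-free code
Calculating: 2^(-1) + 2^(-1) + 2^(-2) + 2^(-4) + 2^(-5) + 2^(-5) + 2^(-6) + 2^(-10)
= 0.5 + 0.5 + 0.25 + 0.0625 + 0.03125 + 0.03125 + 0.015625 + 0.0009765625
= 1.3916
Since 1.3916 > 1, prefix-free code does not exist


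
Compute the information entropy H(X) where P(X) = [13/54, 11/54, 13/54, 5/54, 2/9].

H(X) = -Σ p(x) log₂ p(x)
  -13/54 × log₂(13/54) = 0.4946
  -11/54 × log₂(11/54) = 0.4676
  -13/54 × log₂(13/54) = 0.4946
  -5/54 × log₂(5/54) = 0.3179
  -2/9 × log₂(2/9) = 0.4822
H(X) = 2.2568 bits


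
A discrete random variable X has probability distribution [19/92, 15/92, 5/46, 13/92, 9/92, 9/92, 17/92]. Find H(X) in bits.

H(X) = -Σ p(x) log₂ p(x)
  -19/92 × log₂(19/92) = 0.4700
  -15/92 × log₂(15/92) = 0.4266
  -5/46 × log₂(5/46) = 0.3480
  -13/92 × log₂(13/92) = 0.3989
  -9/92 × log₂(9/92) = 0.3281
  -9/92 × log₂(9/92) = 0.3281
  -17/92 × log₂(17/92) = 0.4501
H(X) = 2.7498 bits


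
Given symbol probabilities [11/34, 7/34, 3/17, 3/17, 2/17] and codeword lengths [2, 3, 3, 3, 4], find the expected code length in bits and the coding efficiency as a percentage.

Average length L = Σ p_i × l_i = 2.7941 bits
Entropy H = 2.2426 bits
Efficiency η = H/L × 100% = 80.26%


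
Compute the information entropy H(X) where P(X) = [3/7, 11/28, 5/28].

H(X) = -Σ p(x) log₂ p(x)
  -3/7 × log₂(3/7) = 0.5239
  -11/28 × log₂(11/28) = 0.5295
  -5/28 × log₂(5/28) = 0.4438
H(X) = 1.4972 bits


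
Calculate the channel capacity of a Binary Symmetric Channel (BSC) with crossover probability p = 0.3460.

For BSC with error probability p:
C = 1 - H(p) where H(p) is binary entropy
H(0.3460) = -0.3460 × log₂(0.3460) - 0.6540 × log₂(0.6540)
H(p) = 0.9304
C = 1 - 0.9304 = 0.0696 bits/use


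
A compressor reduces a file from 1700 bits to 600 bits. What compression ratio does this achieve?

Compression ratio = Original / Compressed
= 1700 / 600 = 2.83:1


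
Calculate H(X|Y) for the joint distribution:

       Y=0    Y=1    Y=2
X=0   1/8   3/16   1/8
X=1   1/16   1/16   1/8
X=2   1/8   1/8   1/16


H(X|Y) = Σ_y p(y) H(X|Y=y)
  p(Y=0) = 5/16, H(X|Y=0) = 1.5219
  p(Y=1) = 3/8, H(X|Y=1) = 1.4591
  p(Y=2) = 5/16, H(X|Y=2) = 1.5219
H(X|Y) = 0.3125×1.5219 + 0.3750×1.4591 + 0.3125×1.5219 = 1.4984 bits


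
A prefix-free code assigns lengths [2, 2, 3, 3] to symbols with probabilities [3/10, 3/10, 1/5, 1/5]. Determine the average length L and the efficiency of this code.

Average length L = Σ p_i × l_i = 2.4000 bits
Entropy H = 1.9710 bits
Efficiency η = H/L × 100% = 82.12%


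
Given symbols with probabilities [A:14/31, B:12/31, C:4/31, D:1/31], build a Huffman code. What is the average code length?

Huffman tree construction:
Combine smallest probabilities repeatedly
Resulting codes:
  A: 0 (length 1)
  B: 11 (length 2)
  C: 101 (length 3)
  D: 100 (length 3)
Average length = Σ p(s) × length(s) = 1.7097 bits


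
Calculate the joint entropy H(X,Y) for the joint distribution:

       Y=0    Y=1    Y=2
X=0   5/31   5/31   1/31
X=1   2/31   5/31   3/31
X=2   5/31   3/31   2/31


H(X,Y) = -Σ p(x,y) log₂ p(x,y)
  p(0,0)=5/31: -0.1613 × log₂(0.1613) = 0.4246
  p(0,1)=5/31: -0.1613 × log₂(0.1613) = 0.4246
  p(0,2)=1/31: -0.0323 × log₂(0.0323) = 0.1598
  p(1,0)=2/31: -0.0645 × log₂(0.0645) = 0.2551
  p(1,1)=5/31: -0.1613 × log₂(0.1613) = 0.4246
  p(1,2)=3/31: -0.0968 × log₂(0.0968) = 0.3261
  p(2,0)=5/31: -0.1613 × log₂(0.1613) = 0.4246
  p(2,1)=3/31: -0.0968 × log₂(0.0968) = 0.3261
  p(2,2)=2/31: -0.0645 × log₂(0.0645) = 0.2551
H(X,Y) = 3.0204 bits


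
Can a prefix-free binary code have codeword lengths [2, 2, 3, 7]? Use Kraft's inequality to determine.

Kraft inequality: Σ 2^(-l_i) ≤ 1 for prefix-free code
Calculating: 2^(-2) + 2^(-2) + 2^(-3) + 2^(-7)
= 0.25 + 0.25 + 0.125 + 0.0078125
= 0.6328
Since 0.6328 ≤ 1, prefix-free code exists


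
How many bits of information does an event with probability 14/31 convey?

Information content I(x) = -log₂(p(x))
I = -log₂(14/31) = -log₂(0.4516)
I = 1.1468 bits


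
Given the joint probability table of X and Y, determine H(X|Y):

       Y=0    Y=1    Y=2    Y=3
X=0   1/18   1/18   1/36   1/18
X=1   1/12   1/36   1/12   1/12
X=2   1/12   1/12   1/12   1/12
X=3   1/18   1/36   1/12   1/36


H(X|Y) = Σ_y p(y) H(X|Y=y)
  p(Y=0) = 5/18, H(X|Y=0) = 1.9710
  p(Y=1) = 7/36, H(X|Y=1) = 1.8424
  p(Y=2) = 5/18, H(X|Y=2) = 1.8955
  p(Y=3) = 1/4, H(X|Y=3) = 1.8911
H(X|Y) = 0.2778×1.9710 + 0.1944×1.8424 + 0.2778×1.8955 + 0.2500×1.8911 = 1.9050 bits


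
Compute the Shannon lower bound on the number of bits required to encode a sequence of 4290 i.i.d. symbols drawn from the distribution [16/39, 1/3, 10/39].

Entropy H = 1.5591 bits/symbol
Minimum bits = H × n = 1.5591 × 4290
= 6688.63 bits


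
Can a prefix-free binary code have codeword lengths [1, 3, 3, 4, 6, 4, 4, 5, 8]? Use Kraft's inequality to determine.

Kraft inequality: Σ 2^(-l_i) ≤ 1 for prefix-free code
Calculating: 2^(-1) + 2^(-3) + 2^(-3) + 2^(-4) + 2^(-6) + 2^(-4) + 2^(-4) + 2^(-5) + 2^(-8)
= 0.5 + 0.125 + 0.125 + 0.0625 + 0.015625 + 0.0625 + 0.0625 + 0.03125 + 0.00390625
= 0.9883
Since 0.9883 ≤ 1, prefix-free code exists


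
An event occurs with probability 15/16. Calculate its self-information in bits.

Information content I(x) = -log₂(p(x))
I = -log₂(15/16) = -log₂(0.9375)
I = 0.0931 bits


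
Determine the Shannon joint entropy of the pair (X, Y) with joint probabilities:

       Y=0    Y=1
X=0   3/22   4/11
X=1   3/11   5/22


H(X,Y) = -Σ p(x,y) log₂ p(x,y)
  p(0,0)=3/22: -0.1364 × log₂(0.1364) = 0.3920
  p(0,1)=4/11: -0.3636 × log₂(0.3636) = 0.5307
  p(1,0)=3/11: -0.2727 × log₂(0.2727) = 0.5112
  p(1,1)=5/22: -0.2273 × log₂(0.2273) = 0.4858
H(X,Y) = 1.9197 bits


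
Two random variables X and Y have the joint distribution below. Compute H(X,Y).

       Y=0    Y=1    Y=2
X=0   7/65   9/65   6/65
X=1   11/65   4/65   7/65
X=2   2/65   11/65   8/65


H(X,Y) = -Σ p(x,y) log₂ p(x,y)
  p(0,0)=7/65: -0.1077 × log₂(0.1077) = 0.3462
  p(0,1)=9/65: -0.1385 × log₂(0.1385) = 0.3950
  p(0,2)=6/65: -0.0923 × log₂(0.0923) = 0.3173
  p(1,0)=11/65: -0.1692 × log₂(0.1692) = 0.4337
  p(1,1)=4/65: -0.0615 × log₂(0.0615) = 0.2475
  p(1,2)=7/65: -0.1077 × log₂(0.1077) = 0.3462
  p(2,0)=2/65: -0.0308 × log₂(0.0308) = 0.1545
  p(2,1)=11/65: -0.1692 × log₂(0.1692) = 0.4337
  p(2,2)=8/65: -0.1231 × log₂(0.1231) = 0.3720
H(X,Y) = 3.0462 bits


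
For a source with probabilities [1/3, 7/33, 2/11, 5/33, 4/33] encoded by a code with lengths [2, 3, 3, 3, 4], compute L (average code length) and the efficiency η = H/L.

Average length L = Σ p_i × l_i = 2.7879 bits
Entropy H = 2.2315 bits
Efficiency η = H/L × 100% = 80.04%


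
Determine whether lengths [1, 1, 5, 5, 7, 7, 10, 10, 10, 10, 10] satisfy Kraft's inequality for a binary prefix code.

Kraft inequality: Σ 2^(-l_i) ≤ 1 for prefix-free code
Calculating: 2^(-1) + 2^(-1) + 2^(-5) + 2^(-5) + 2^(-7) + 2^(-7) + 2^(-10) + 2^(-10) + 2^(-10) + 2^(-10) + 2^(-10)
= 0.5 + 0.5 + 0.03125 + 0.03125 + 0.0078125 + 0.0078125 + 0.0009765625 + 0.0009765625 + 0.0009765625 + 0.0009765625 + 0.0009765625
= 1.0830
Since 1.0830 > 1, prefix-free code does not exist


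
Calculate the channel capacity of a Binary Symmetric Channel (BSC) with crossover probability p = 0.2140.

For BSC with error probability p:
C = 1 - H(p) where H(p) is binary entropy
H(0.2140) = -0.2140 × log₂(0.2140) - 0.7860 × log₂(0.7860)
H(p) = 0.7491
C = 1 - 0.7491 = 0.2509 bits/use


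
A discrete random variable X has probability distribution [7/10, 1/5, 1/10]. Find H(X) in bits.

H(X) = -Σ p(x) log₂ p(x)
  -7/10 × log₂(7/10) = 0.3602
  -1/5 × log₂(1/5) = 0.4644
  -1/10 × log₂(1/10) = 0.3322
H(X) = 1.1568 bits


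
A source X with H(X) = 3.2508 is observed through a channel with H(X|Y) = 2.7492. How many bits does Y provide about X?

I(X;Y) = H(X) - H(X|Y)
I(X;Y) = 3.2508 - 2.7492 = 0.5016 bits


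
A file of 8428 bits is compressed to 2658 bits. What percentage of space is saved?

Space savings = (1 - Compressed/Original) × 100%
= (1 - 2658/8428) × 100%
= 68.46%


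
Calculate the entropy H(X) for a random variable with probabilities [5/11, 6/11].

H(X) = -Σ p(x) log₂ p(x)
  -5/11 × log₂(5/11) = 0.5170
  -6/11 × log₂(6/11) = 0.4770
H(X) = 0.9940 bits


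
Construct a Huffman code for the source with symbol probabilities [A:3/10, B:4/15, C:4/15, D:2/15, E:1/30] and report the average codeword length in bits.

Huffman tree construction:
Combine smallest probabilities repeatedly
Resulting codes:
  A: 11 (length 2)
  B: 01 (length 2)
  C: 10 (length 2)
  D: 001 (length 3)
  E: 000 (length 3)
Average length = Σ p(s) × length(s) = 2.1667 bits


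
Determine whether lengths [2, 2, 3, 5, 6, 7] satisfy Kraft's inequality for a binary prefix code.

Kraft inequality: Σ 2^(-l_i) ≤ 1 for prefix-free code
Calculating: 2^(-2) + 2^(-2) + 2^(-3) + 2^(-5) + 2^(-6) + 2^(-7)
= 0.25 + 0.25 + 0.125 + 0.03125 + 0.015625 + 0.0078125
= 0.6797
Since 0.6797 ≤ 1, prefix-free code exists


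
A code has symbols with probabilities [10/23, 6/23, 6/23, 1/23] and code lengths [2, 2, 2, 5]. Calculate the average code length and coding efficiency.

Average length L = Σ p_i × l_i = 2.1304 bits
Entropy H = 1.7306 bits
Efficiency η = H/L × 100% = 81.23%


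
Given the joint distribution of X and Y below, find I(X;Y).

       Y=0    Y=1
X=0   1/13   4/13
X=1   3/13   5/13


H(X) = 0.9612, H(Y) = 0.8905, H(X,Y) = 1.8262
I(X;Y) = H(X) + H(Y) - H(X,Y) = 0.0255 bits


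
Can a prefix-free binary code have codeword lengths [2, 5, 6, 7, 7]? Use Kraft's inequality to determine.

Kraft inequality: Σ 2^(-l_i) ≤ 1 for prefix-free code
Calculating: 2^(-2) + 2^(-5) + 2^(-6) + 2^(-7) + 2^(-7)
= 0.25 + 0.03125 + 0.015625 + 0.0078125 + 0.0078125
= 0.3125
Since 0.3125 ≤ 1, prefix-free code exists


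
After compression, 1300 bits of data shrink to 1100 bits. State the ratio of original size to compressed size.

Compression ratio = Original / Compressed
= 1300 / 1100 = 1.18:1


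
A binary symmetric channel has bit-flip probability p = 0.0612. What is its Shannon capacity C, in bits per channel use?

For BSC with error probability p:
C = 1 - H(p) where H(p) is binary entropy
H(0.0612) = -0.0612 × log₂(0.0612) - 0.9388 × log₂(0.9388)
H(p) = 0.3322
C = 1 - 0.3322 = 0.6678 bits/use


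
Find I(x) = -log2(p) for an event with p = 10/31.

Information content I(x) = -log₂(p(x))
I = -log₂(10/31) = -log₂(0.3226)
I = 1.6323 bits


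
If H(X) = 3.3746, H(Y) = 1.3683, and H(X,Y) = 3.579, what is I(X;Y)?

I(X;Y) = H(X) + H(Y) - H(X,Y)
I(X;Y) = 3.3746 + 1.3683 - 3.579 = 1.1639 bits


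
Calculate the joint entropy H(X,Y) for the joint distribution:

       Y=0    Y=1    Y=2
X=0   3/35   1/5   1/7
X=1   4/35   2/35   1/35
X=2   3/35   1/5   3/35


H(X,Y) = -Σ p(x,y) log₂ p(x,y)
  p(0,0)=3/35: -0.0857 × log₂(0.0857) = 0.3038
  p(0,1)=1/5: -0.2000 × log₂(0.2000) = 0.4644
  p(0,2)=1/7: -0.1429 × log₂(0.1429) = 0.4011
  p(1,0)=4/35: -0.1143 × log₂(0.1143) = 0.3576
  p(1,1)=2/35: -0.0571 × log₂(0.0571) = 0.2360
  p(1,2)=1/35: -0.0286 × log₂(0.0286) = 0.1466
  p(2,0)=3/35: -0.0857 × log₂(0.0857) = 0.3038
  p(2,1)=1/5: -0.2000 × log₂(0.2000) = 0.4644
  p(2,2)=3/35: -0.0857 × log₂(0.0857) = 0.3038
H(X,Y) = 2.9814 bits


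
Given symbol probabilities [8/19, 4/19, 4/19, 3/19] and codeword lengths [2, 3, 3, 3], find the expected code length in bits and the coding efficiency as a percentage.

Average length L = Σ p_i × l_i = 2.5789 bits
Entropy H = 1.8924 bits
Efficiency η = H/L × 100% = 73.38%


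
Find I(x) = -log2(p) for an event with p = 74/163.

Information content I(x) = -log₂(p(x))
I = -log₂(74/163) = -log₂(0.4540)
I = 1.1393 bits


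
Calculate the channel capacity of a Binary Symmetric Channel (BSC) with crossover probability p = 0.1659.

For BSC with error probability p:
C = 1 - H(p) where H(p) is binary entropy
H(0.1659) = -0.1659 × log₂(0.1659) - 0.8341 × log₂(0.8341)
H(p) = 0.6482
C = 1 - 0.6482 = 0.3518 bits/use


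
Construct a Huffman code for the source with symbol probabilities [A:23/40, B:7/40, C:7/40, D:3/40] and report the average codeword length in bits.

Huffman tree construction:
Combine smallest probabilities repeatedly
Resulting codes:
  A: 1 (length 1)
  B: 011 (length 3)
  C: 00 (length 2)
  D: 010 (length 3)
Average length = Σ p(s) × length(s) = 1.6750 bits


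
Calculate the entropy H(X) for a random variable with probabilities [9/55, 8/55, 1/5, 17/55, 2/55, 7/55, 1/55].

H(X) = -Σ p(x) log₂ p(x)
  -9/55 × log₂(9/55) = 0.4273
  -8/55 × log₂(8/55) = 0.4046
  -1/5 × log₂(1/5) = 0.4644
  -17/55 × log₂(17/55) = 0.5236
  -2/55 × log₂(2/55) = 0.1739
  -7/55 × log₂(7/55) = 0.3785
  -1/55 × log₂(1/55) = 0.1051
H(X) = 2.4773 bits


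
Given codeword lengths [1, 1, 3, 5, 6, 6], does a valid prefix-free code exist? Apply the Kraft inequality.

Kraft inequality: Σ 2^(-l_i) ≤ 1 for prefix-free code
Calculating: 2^(-1) + 2^(-1) + 2^(-3) + 2^(-5) + 2^(-6) + 2^(-6)
= 0.5 + 0.5 + 0.125 + 0.03125 + 0.015625 + 0.015625
= 1.1875
Since 1.1875 > 1, prefix-free code does not exist


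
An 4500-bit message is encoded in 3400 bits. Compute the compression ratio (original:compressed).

Compression ratio = Original / Compressed
= 4500 / 3400 = 1.32:1


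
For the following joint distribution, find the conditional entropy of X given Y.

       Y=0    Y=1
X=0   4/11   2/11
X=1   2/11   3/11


H(X|Y) = Σ_y p(y) H(X|Y=y)
  p(Y=0) = 6/11, H(X|Y=0) = 0.9183
  p(Y=1) = 5/11, H(X|Y=1) = 0.9710
H(X|Y) = 0.5455×0.9183 + 0.4545×0.9710 = 0.9422 bits


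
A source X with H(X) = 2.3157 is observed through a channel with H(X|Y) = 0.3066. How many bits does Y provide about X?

I(X;Y) = H(X) - H(X|Y)
I(X;Y) = 2.3157 - 0.3066 = 2.0091 bits


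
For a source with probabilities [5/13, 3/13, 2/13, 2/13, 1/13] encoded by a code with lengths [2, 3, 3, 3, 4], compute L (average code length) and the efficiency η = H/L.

Average length L = Σ p_i × l_i = 2.6923 bits
Entropy H = 2.1339 bits
Efficiency η = H/L × 100% = 79.26%


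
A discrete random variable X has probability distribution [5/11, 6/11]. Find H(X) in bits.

H(X) = -Σ p(x) log₂ p(x)
  -5/11 × log₂(5/11) = 0.5170
  -6/11 × log₂(6/11) = 0.4770
H(X) = 0.9940 bits


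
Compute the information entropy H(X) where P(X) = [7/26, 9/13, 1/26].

H(X) = -Σ p(x) log₂ p(x)
  -7/26 × log₂(7/26) = 0.5097
  -9/13 × log₂(9/13) = 0.3673
  -1/26 × log₂(1/26) = 0.1808
H(X) = 1.0577 bits


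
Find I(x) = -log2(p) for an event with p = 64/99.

Information content I(x) = -log₂(p(x))
I = -log₂(64/99) = -log₂(0.6465)
I = 0.6294 bits


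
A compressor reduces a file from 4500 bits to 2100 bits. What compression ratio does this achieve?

Compression ratio = Original / Compressed
= 4500 / 2100 = 2.14:1


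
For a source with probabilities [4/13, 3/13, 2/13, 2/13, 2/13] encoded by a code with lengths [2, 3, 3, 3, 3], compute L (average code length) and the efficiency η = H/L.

Average length L = Σ p_i × l_i = 2.6923 bits
Entropy H = 2.2578 bits
Efficiency η = H/L × 100% = 83.86%


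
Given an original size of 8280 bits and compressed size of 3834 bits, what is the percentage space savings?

Space savings = (1 - Compressed/Original) × 100%
= (1 - 3834/8280) × 100%
= 53.70%


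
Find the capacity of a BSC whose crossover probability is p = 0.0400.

For BSC with error probability p:
C = 1 - H(p) where H(p) is binary entropy
H(0.0400) = -0.0400 × log₂(0.0400) - 0.9600 × log₂(0.9600)
H(p) = 0.2423
C = 1 - 0.2423 = 0.7577 bits/use


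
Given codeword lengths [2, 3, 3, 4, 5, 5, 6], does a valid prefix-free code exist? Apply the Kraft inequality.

Kraft inequality: Σ 2^(-l_i) ≤ 1 for prefix-free code
Calculating: 2^(-2) + 2^(-3) + 2^(-3) + 2^(-4) + 2^(-5) + 2^(-5) + 2^(-6)
= 0.25 + 0.125 + 0.125 + 0.0625 + 0.03125 + 0.03125 + 0.015625
= 0.6406
Since 0.6406 ≤ 1, prefix-free code exists


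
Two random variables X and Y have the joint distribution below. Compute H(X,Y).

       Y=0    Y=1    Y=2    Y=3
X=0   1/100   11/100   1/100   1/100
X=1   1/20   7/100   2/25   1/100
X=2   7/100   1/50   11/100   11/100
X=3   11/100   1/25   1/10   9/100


H(X,Y) = -Σ p(x,y) log₂ p(x,y)
  p(0,0)=1/100: -0.0100 × log₂(0.0100) = 0.0664
  p(0,1)=11/100: -0.1100 × log₂(0.1100) = 0.3503
  p(0,2)=1/100: -0.0100 × log₂(0.0100) = 0.0664
  p(0,3)=1/100: -0.0100 × log₂(0.0100) = 0.0664
  p(1,0)=1/20: -0.0500 × log₂(0.0500) = 0.2161
  p(1,1)=7/100: -0.0700 × log₂(0.0700) = 0.2686
  p(1,2)=2/25: -0.0800 × log₂(0.0800) = 0.2915
  p(1,3)=1/100: -0.0100 × log₂(0.0100) = 0.0664
  p(2,0)=7/100: -0.0700 × log₂(0.0700) = 0.2686
  p(2,1)=1/50: -0.0200 × log₂(0.0200) = 0.1129
  p(2,2)=11/100: -0.1100 × log₂(0.1100) = 0.3503
  p(2,3)=11/100: -0.1100 × log₂(0.1100) = 0.3503
  p(3,0)=11/100: -0.1100 × log₂(0.1100) = 0.3503
  p(3,1)=1/25: -0.0400 × log₂(0.0400) = 0.1858
  p(3,2)=1/10: -0.1000 × log₂(0.1000) = 0.3322
  p(3,3)=9/100: -0.0900 × log₂(0.0900) = 0.3127
H(X,Y) = 3.6551 bits


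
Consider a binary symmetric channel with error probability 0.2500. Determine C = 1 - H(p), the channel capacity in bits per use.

For BSC with error probability p:
C = 1 - H(p) where H(p) is binary entropy
H(0.2500) = -0.2500 × log₂(0.2500) - 0.7500 × log₂(0.7500)
H(p) = 0.8113
C = 1 - 0.8113 = 0.1887 bits/use


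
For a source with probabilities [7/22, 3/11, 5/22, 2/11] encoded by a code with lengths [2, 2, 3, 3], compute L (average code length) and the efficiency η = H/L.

Average length L = Σ p_i × l_i = 2.4091 bits
Entropy H = 1.9698 bits
Efficiency η = H/L × 100% = 81.77%


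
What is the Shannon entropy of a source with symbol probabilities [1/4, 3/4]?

H(X) = -Σ p(x) log₂ p(x)
  -1/4 × log₂(1/4) = 0.5000
  -3/4 × log₂(3/4) = 0.3113
H(X) = 0.8113 bits


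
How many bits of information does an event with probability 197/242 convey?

Information content I(x) = -log₂(p(x))
I = -log₂(197/242) = -log₂(0.8140)
I = 0.2968 bits


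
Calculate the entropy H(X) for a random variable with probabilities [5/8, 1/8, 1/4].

H(X) = -Σ p(x) log₂ p(x)
  -5/8 × log₂(5/8) = 0.4238
  -1/8 × log₂(1/8) = 0.3750
  -1/4 × log₂(1/4) = 0.5000
H(X) = 1.2988 bits


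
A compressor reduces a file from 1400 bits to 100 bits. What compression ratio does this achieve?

Compression ratio = Original / Compressed
= 1400 / 100 = 14.00:1


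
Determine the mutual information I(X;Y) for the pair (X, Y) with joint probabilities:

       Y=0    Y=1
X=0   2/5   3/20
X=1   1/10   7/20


H(X) = 0.9928, H(Y) = 1.0000, H(X,Y) = 1.8016
I(X;Y) = H(X) + H(Y) - H(X,Y) = 0.1912 bits


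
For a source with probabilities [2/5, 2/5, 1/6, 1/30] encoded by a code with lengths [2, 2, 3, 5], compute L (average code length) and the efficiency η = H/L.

Average length L = Σ p_i × l_i = 2.2667 bits
Entropy H = 1.6519 bits
Efficiency η = H/L × 100% = 72.88%


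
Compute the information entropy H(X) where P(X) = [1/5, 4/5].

H(X) = -Σ p(x) log₂ p(x)
  -1/5 × log₂(1/5) = 0.4644
  -4/5 × log₂(4/5) = 0.2575
H(X) = 0.7219 bits


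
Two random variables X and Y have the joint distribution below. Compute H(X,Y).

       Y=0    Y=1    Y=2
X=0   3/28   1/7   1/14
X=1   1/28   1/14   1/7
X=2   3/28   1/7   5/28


H(X,Y) = -Σ p(x,y) log₂ p(x,y)
  p(0,0)=3/28: -0.1071 × log₂(0.1071) = 0.3453
  p(0,1)=1/7: -0.1429 × log₂(0.1429) = 0.4011
  p(0,2)=1/14: -0.0714 × log₂(0.0714) = 0.2720
  p(1,0)=1/28: -0.0357 × log₂(0.0357) = 0.1717
  p(1,1)=1/14: -0.0714 × log₂(0.0714) = 0.2720
  p(1,2)=1/7: -0.1429 × log₂(0.1429) = 0.4011
  p(2,0)=3/28: -0.1071 × log₂(0.1071) = 0.3453
  p(2,1)=1/7: -0.1429 × log₂(0.1429) = 0.4011
  p(2,2)=5/28: -0.1786 × log₂(0.1786) = 0.4438
H(X,Y) = 3.0531 bits


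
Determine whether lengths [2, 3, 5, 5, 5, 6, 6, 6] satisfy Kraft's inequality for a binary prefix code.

Kraft inequality: Σ 2^(-l_i) ≤ 1 for prefix-free code
Calculating: 2^(-2) + 2^(-3) + 2^(-5) + 2^(-5) + 2^(-5) + 2^(-6) + 2^(-6) + 2^(-6)
= 0.25 + 0.125 + 0.03125 + 0.03125 + 0.03125 + 0.015625 + 0.015625 + 0.015625
= 0.5156
Since 0.5156 ≤ 1, prefix-free code exists


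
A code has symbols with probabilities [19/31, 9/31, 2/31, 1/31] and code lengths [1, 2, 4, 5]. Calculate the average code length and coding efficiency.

Average length L = Σ p_i × l_i = 1.6129 bits
Entropy H = 1.3658 bits
Efficiency η = H/L × 100% = 84.68%


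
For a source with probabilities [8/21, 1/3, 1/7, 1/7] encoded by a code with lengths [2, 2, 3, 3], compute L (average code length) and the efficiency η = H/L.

Average length L = Σ p_i × l_i = 2.2857 bits
Entropy H = 1.8608 bits
Efficiency η = H/L × 100% = 81.41%


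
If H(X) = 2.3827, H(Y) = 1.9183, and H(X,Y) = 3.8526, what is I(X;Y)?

I(X;Y) = H(X) + H(Y) - H(X,Y)
I(X;Y) = 2.3827 + 1.9183 - 3.8526 = 0.4484 bits


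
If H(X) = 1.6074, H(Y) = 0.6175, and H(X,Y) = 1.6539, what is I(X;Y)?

I(X;Y) = H(X) + H(Y) - H(X,Y)
I(X;Y) = 1.6074 + 0.6175 - 1.6539 = 0.571 bits


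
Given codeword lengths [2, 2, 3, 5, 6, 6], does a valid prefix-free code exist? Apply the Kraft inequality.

Kraft inequality: Σ 2^(-l_i) ≤ 1 for prefix-free code
Calculating: 2^(-2) + 2^(-2) + 2^(-3) + 2^(-5) + 2^(-6) + 2^(-6)
= 0.25 + 0.25 + 0.125 + 0.03125 + 0.015625 + 0.015625
= 0.6875
Since 0.6875 ≤ 1, prefix-free code exists


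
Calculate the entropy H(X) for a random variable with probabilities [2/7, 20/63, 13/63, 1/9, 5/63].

H(X) = -Σ p(x) log₂ p(x)
  -2/7 × log₂(2/7) = 0.5164
  -20/63 × log₂(20/63) = 0.5255
  -13/63 × log₂(13/63) = 0.4698
  -1/9 × log₂(1/9) = 0.3522
  -5/63 × log₂(5/63) = 0.2901
H(X) = 2.1540 bits


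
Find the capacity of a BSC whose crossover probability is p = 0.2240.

For BSC with error probability p:
C = 1 - H(p) where H(p) is binary entropy
H(0.2240) = -0.2240 × log₂(0.2240) - 0.7760 × log₂(0.7760)
H(p) = 0.7674
C = 1 - 0.7674 = 0.2326 bits/use


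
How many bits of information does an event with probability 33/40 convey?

Information content I(x) = -log₂(p(x))
I = -log₂(33/40) = -log₂(0.8250)
I = 0.2775 bits


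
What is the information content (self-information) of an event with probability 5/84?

Information content I(x) = -log₂(p(x))
I = -log₂(5/84) = -log₂(0.0595)
I = 4.0704 bits


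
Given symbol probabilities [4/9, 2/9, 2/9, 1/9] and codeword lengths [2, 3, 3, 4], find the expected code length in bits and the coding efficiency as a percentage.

Average length L = Σ p_i × l_i = 2.6667 bits
Entropy H = 1.8366 bits
Efficiency η = H/L × 100% = 68.87%


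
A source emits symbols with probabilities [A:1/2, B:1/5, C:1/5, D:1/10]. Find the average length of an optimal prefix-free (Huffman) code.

Huffman tree construction:
Combine smallest probabilities repeatedly
Resulting codes:
  A: 0 (length 1)
  B: 111 (length 3)
  C: 10 (length 2)
  D: 110 (length 3)
Average length = Σ p(s) × length(s) = 1.8000 bits


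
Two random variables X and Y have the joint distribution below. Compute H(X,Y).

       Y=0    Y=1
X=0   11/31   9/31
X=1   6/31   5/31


H(X,Y) = -Σ p(x,y) log₂ p(x,y)
  p(0,0)=11/31: -0.3548 × log₂(0.3548) = 0.5304
  p(0,1)=9/31: -0.2903 × log₂(0.2903) = 0.5180
  p(1,0)=6/31: -0.1935 × log₂(0.1935) = 0.4586
  p(1,1)=5/31: -0.1613 × log₂(0.1613) = 0.4246
H(X,Y) = 1.9315 bits


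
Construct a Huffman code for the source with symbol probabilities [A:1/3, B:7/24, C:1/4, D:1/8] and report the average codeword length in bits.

Huffman tree construction:
Combine smallest probabilities repeatedly
Resulting codes:
  A: 11 (length 2)
  B: 10 (length 2)
  C: 01 (length 2)
  D: 00 (length 2)
Average length = Σ p(s) × length(s) = 2.0000 bits


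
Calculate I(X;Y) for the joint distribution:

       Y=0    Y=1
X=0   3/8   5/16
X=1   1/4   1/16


H(X) = 0.8960, H(Y) = 0.9544, H(X,Y) = 1.8050
I(X;Y) = H(X) + H(Y) - H(X,Y) = 0.0454 bits


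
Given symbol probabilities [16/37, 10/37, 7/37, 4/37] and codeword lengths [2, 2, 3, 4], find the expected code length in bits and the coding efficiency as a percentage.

Average length L = Σ p_i × l_i = 2.4054 bits
Entropy H = 1.8346 bits
Efficiency η = H/L × 100% = 76.27%


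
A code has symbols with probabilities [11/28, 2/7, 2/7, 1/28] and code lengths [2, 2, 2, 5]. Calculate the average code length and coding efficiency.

Average length L = Σ p_i × l_i = 2.1071 bits
Entropy H = 1.7340 bits
Efficiency η = H/L × 100% = 82.29%


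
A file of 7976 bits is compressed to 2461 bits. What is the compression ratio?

Compression ratio = Original / Compressed
= 7976 / 2461 = 3.24:1


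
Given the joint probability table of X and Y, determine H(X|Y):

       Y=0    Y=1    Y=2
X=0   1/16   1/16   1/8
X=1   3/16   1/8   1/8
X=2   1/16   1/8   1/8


H(X|Y) = Σ_y p(y) H(X|Y=y)
  p(Y=0) = 5/16, H(X|Y=0) = 1.3710
  p(Y=1) = 5/16, H(X|Y=1) = 1.5219
  p(Y=2) = 3/8, H(X|Y=2) = 1.5850
H(X|Y) = 0.3125×1.3710 + 0.3125×1.5219 + 0.3750×1.5850 = 1.4984 bits


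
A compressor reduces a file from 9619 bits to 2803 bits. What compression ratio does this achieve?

Compression ratio = Original / Compressed
= 9619 / 2803 = 3.43:1


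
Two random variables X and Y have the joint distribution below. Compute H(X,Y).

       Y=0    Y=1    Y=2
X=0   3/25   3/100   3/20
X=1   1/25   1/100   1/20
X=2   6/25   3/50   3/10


H(X,Y) = -Σ p(x,y) log₂ p(x,y)
  p(0,0)=3/25: -0.1200 × log₂(0.1200) = 0.3671
  p(0,1)=3/100: -0.0300 × log₂(0.0300) = 0.1518
  p(0,2)=3/20: -0.1500 × log₂(0.1500) = 0.4105
  p(1,0)=1/25: -0.0400 × log₂(0.0400) = 0.1858
  p(1,1)=1/100: -0.0100 × log₂(0.0100) = 0.0664
  p(1,2)=1/20: -0.0500 × log₂(0.0500) = 0.2161
  p(2,0)=6/25: -0.2400 × log₂(0.2400) = 0.4941
  p(2,1)=3/50: -0.0600 × log₂(0.0600) = 0.2435
  p(2,2)=3/10: -0.3000 × log₂(0.3000) = 0.5211
H(X,Y) = 2.6564 bits


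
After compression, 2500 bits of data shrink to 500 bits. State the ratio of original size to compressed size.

Compression ratio = Original / Compressed
= 2500 / 500 = 5.00:1
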